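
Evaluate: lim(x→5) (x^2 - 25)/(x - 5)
This is a standard limit.

Factor or rationalize the expression:
  lim(x→5) (x^2 - 25)/(x - 5) = 10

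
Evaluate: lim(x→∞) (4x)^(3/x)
This is an exponential indeterminate form.

For exponential indeterminate forms, take the natural log:
  Let L = lim(x→∞) (4x)^(3/x)
  Then ln(L) = lim(x→∞) [exponent × ln(base)]
  Evaluate using L'Hôpital or standard limits, then exponentiate.
  L = 1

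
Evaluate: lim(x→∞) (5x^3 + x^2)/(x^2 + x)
This is an ∞/∞ indeterminate form.

Apply L'Hôpital's rule: differentiate numerator and denominator separately.
  f(x) = 5·x^3 + x^2   ⇒   f'(x) = 15·x^2 + 2·x
  g(x) = x^2 + x   ⇒   g'(x) = 2·x + 1
  lim(x→∞) f'(x)/g'(x) = lim(x→∞) (15·x^2 + 2·x)/(2·x + 1)
  = ∞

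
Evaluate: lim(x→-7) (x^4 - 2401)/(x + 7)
This is a standard limit.

Factor or rationalize the expression:
  lim(x→-7) (x^4 - 2401)/(x + 7) = -1372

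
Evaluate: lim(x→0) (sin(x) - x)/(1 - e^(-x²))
This is a 0/0 indeterminate form.

Apply L'Hôpital's rule: differentiate numerator and denominator separately.
  f(x) = -x + sin(x)   ⇒   f'(x) = cos(x) - 1
  g(x) = 1 - e^(-x^2)   ⇒   g'(x) = 2·x·e^(-x^2)
  lim(x→0) f'(x)/g'(x) = lim(x→0) (cos(x) - 1)/(2·x·e^(-x^2))
  = 0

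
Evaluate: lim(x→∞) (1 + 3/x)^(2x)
This is an exponential indeterminate form.

For exponential indeterminate forms, take the natural log:
  Let L = lim(x→∞) (1 + 3/x)^(2x)
  Then ln(L) = lim(x→∞) [exponent × ln(base)]
  Evaluate using L'Hôpital or standard limits, then exponentiate.
  L = e^(6)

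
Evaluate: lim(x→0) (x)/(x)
This is a 0/0 indeterminate form.

Apply L'Hôpital's rule: differentiate numerator and denominator separately.
  f(x) = x   ⇒   f'(x) = 1
  g(x) = x   ⇒   g'(x) = 1
  lim(x→0) f'(x)/g'(x) = lim(x→0) (1)/(1)
  = 1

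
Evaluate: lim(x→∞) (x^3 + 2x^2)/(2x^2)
This is an ∞/∞ indeterminate form.

Apply L'Hôpital's rule: differentiate numerator and denominator separately.
  f(x) = x^3 + 2·x^2   ⇒   f'(x) = 3·x^2 + 4·x
  g(x) = 2·x^2   ⇒   g'(x) = 4·x
  lim(x→∞) f'(x)/g'(x) = lim(x→∞) (3·x^2 + 4·x)/(4·x)
  = ∞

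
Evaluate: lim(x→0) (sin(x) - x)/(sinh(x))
This is a 0/0 indeterminate form.

Apply L'Hôpital's rule: differentiate numerator and denominator separately.
  f(x) = -x + sin(x)   ⇒   f'(x) = cos(x) - 1
  g(x) = sinh(x)   ⇒   g'(x) = cosh(x)
  lim(x→0) f'(x)/g'(x) = lim(x→0) (cos(x) - 1)/(cosh(x))
  = 0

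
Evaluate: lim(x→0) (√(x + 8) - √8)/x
This is a standard limit.

Factor or rationalize the expression:
  lim(x→0) (√(x + 8) - √8)/x = sqrt(2)/8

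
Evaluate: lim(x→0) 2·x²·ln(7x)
This is a 0·∞ indeterminate form.

Rewrite 0·∞ as a quotient (0/0 or ∞/∞ form), then apply L'Hôpital's rule:
  lim(x→0) 2·x²·ln(7x) = 0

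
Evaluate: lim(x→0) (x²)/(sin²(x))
This is a 0/0 indeterminate form.

Apply L'Hôpital's rule: differentiate numerator and denominator separately.
  f(x) = x^2   ⇒   f'(x) = 2·x
  g(x) = sin(x)^2   ⇒   g'(x) = 2·sin(x)·cos(x)
  lim(x→0) f'(x)/g'(x) = lim(x→0) (2·x)/(2·sin(x)·cos(x))
  = 1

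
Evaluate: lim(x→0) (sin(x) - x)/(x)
This is a 0/0 indeterminate form.

Apply L'Hôpital's rule: differentiate numerator and denominator separately.
  f(x) = -x + sin(x)   ⇒   f'(x) = cos(x) - 1
  g(x) = x   ⇒   g'(x) = 1
  lim(x→0) f'(x)/g'(x) = lim(x→0) (cos(x) - 1)/(1)
  = 0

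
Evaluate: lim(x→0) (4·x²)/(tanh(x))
This is a 0/0 indeterminate form.

Apply L'Hôpital's rule: differentiate numerator and denominator separately.
  f(x) = 4·x^2   ⇒   f'(x) = 8·x
  g(x) = tanh(x)   ⇒   g'(x) = 1 - tanh(x)^2
  lim(x→0) f'(x)/g'(x) = lim(x→0) (8·x)/(1 - tanh(x)^2)
  = 0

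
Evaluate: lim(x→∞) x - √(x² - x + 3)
This is an ∞-∞ indeterminate form.

Combine fractions or rationalize to convert ∞-∞ to 0/0 form:
  lim(x→∞) x - √(x² - x + 3) = 1/2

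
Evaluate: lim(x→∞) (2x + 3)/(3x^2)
This is an ∞/∞ indeterminate form.

Apply L'Hôpital's rule: differentiate numerator and denominator separately.
  f(x) = 2·x + 3   ⇒   f'(x) = 2
  g(x) = 3·x^2   ⇒   g'(x) = 6·x
  lim(x→∞) f'(x)/g'(x) = lim(x→∞) (2)/(6·x)
  = 0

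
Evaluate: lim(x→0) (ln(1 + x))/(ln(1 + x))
This is a 0/0 indeterminate form.

Apply L'Hôpital's rule: differentiate numerator and denominator separately.
  f(x) = ln(x + 1)   ⇒   f'(x) = 1/(x + 1)
  g(x) = ln(x + 1)   ⇒   g'(x) = 1/(x + 1)
  lim(x→0) f'(x)/g'(x) = lim(x→0) (1/(x + 1))/(1/(x + 1))
  = 1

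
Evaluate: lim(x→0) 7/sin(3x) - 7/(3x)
This is an ∞-∞ indeterminate form.

Combine fractions or rationalize to convert ∞-∞ to 0/0 form:
  lim(x→0) 7/sin(3x) - 7/(3x) = 0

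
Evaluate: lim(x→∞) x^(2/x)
This is an exponential indeterminate form.

For exponential indeterminate forms, take the natural log:
  Let L = lim(x→∞) x^(2/x)
  Then ln(L) = lim(x→∞) [exponent × ln(base)]
  Evaluate using L'Hôpital or standard limits, then exponentiate.
  L = 1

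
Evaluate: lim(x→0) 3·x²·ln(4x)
This is a 0·∞ indeterminate form.

Rewrite 0·∞ as a quotient (0/0 or ∞/∞ form), then apply L'Hôpital's rule:
  lim(x→0) 3·x²·ln(4x) = 0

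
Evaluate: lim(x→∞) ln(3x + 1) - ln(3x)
This is an ∞-∞ indeterminate form.

Combine fractions or rationalize to convert ∞-∞ to 0/0 form:
  lim(x→∞) ln(3x + 1) - ln(3x) = 0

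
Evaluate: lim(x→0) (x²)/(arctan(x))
This is a 0/0 indeterminate form.

Apply L'Hôpital's rule: differentiate numerator and denominator separately.
  f(x) = x^2   ⇒   f'(x) = 2·x
  g(x) = atan(x)   ⇒   g'(x) = 1/(x^2 + 1)
  lim(x→0) f'(x)/g'(x) = lim(x→0) (2·x)/(1/(x^2 + 1))
  = 0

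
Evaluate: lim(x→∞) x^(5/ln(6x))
This is an exponential indeterminate form.

For exponential indeterminate forms, take the natural log:
  Let L = lim(x→∞) x^(5/ln(6x))
  Then ln(L) = lim(x→∞) [exponent × ln(base)]
  Evaluate using L'Hôpital or standard limits, then exponentiate.
  L = e^(5)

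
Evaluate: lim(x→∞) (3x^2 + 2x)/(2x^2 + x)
This is an ∞/∞ indeterminate form.

Apply L'Hôpital's rule: differentiate numerator and denominator separately.
  f(x) = 3·x^2 + 2·x   ⇒   f'(x) = 6·x + 2
  g(x) = 2·x^2 + x   ⇒   g'(x) = 4·x + 1
  lim(x→∞) f'(x)/g'(x) = lim(x→∞) (6·x + 2)/(4·x + 1)
  = 3/2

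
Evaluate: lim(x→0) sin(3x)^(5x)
This is an exponential indeterminate form.

For exponential indeterminate forms, take the natural log:
  Let L = lim(x→0) sin(3x)^(5x)
  Then ln(L) = lim(x→0) [exponent × ln(base)]
  Evaluate using L'Hôpital or standard limits, then exponentiate.
  L = 1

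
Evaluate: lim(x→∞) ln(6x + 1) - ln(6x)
This is an ∞-∞ indeterminate form.

Combine fractions or rationalize to convert ∞-∞ to 0/0 form:
  lim(x→∞) ln(6x + 1) - ln(6x) = 0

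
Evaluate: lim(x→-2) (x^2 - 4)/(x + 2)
This is a standard limit.

Factor or rationalize the expression:
  lim(x→-2) (x^2 - 4)/(x + 2) = -4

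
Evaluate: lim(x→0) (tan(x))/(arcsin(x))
This is a 0/0 indeterminate form.

Apply L'Hôpital's rule: differentiate numerator and denominator separately.
  f(x) = tan(x)   ⇒   f'(x) = tan(x)^2 + 1
  g(x) = asin(x)   ⇒   g'(x) = 1/sqrt(1 - x^2)
  lim(x→0) f'(x)/g'(x) = lim(x→0) (tan(x)^2 + 1)/(1/sqrt(1 - x^2))
  = 1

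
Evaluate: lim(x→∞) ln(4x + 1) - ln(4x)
This is an ∞-∞ indeterminate form.

Combine fractions or rationalize to convert ∞-∞ to 0/0 form:
  lim(x→∞) ln(4x + 1) - ln(4x) = 0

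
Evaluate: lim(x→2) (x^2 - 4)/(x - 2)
This is a standard limit.

Factor or rationalize the expression:
  lim(x→2) (x^2 - 4)/(x - 2) = 4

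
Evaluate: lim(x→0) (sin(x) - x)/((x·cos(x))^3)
This is a 0/0 indeterminate form.

Apply L'Hôpital's rule: differentiate numerator and denominator separately.
  f(x) = -x + sin(x)   ⇒   f'(x) = cos(x) - 1
  g(x) = x^3·cos(x)^3   ⇒   g'(x) = -3·x^3·sin(x)·cos(x)^2 + 3·x^2·cos(x)^3
  lim(x→0) f'(x)/g'(x) = lim(x→0) (cos(x) - 1)/(-3·x^3·sin(x)·cos(x)^2 + 3·x^2·cos(x)^3)
  = -1/6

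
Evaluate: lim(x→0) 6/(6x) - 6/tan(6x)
This is an ∞-∞ indeterminate form.

Combine fractions or rationalize to convert ∞-∞ to 0/0 form:
  lim(x→0) 6/(6x) - 6/tan(6x) = 0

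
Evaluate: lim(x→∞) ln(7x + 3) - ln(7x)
This is an ∞-∞ indeterminate form.

Combine fractions or rationalize to convert ∞-∞ to 0/0 form:
  lim(x→∞) ln(7x + 3) - ln(7x) = 0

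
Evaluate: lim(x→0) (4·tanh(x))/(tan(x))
This is a 0/0 indeterminate form.

Apply L'Hôpital's rule: differentiate numerator and denominator separately.
  f(x) = 4·tanh(x)   ⇒   f'(x) = 4 - 4·tanh(x)^2
  g(x) = tan(x)   ⇒   g'(x) = tan(x)^2 + 1
  lim(x→0) f'(x)/g'(x) = lim(x→0) (4 - 4·tanh(x)^2)/(tan(x)^2 + 1)
  = 4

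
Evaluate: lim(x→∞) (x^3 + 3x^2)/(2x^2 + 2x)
This is an ∞/∞ indeterminate form.

Apply L'Hôpital's rule: differentiate numerator and denominator separately.
  f(x) = x^3 + 3·x^2   ⇒   f'(x) = 3·x^2 + 6·x
  g(x) = 2·x^2 + 2·x   ⇒   g'(x) = 4·x + 2
  lim(x→∞) f'(x)/g'(x) = lim(x→∞) (3·x^2 + 6·x)/(4·x + 2)
  = ∞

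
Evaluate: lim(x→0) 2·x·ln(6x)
This is a 0·∞ indeterminate form.

Rewrite 0·∞ as a quotient (0/0 or ∞/∞ form), then apply L'Hôpital's rule:
  lim(x→0) 2·x·ln(6x) = 0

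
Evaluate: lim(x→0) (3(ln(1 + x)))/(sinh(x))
This is a 0/0 indeterminate form.

Apply L'Hôpital's rule: differentiate numerator and denominator separately.
  f(x) = 3·ln(x + 1)   ⇒   f'(x) = 3/(x + 1)
  g(x) = sinh(x)   ⇒   g'(x) = cosh(x)
  lim(x→0) f'(x)/g'(x) = lim(x→0) (3/(x + 1))/(cosh(x))
  = 3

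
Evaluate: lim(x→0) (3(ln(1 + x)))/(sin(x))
This is a 0/0 indeterminate form.

Apply L'Hôpital's rule: differentiate numerator and denominator separately.
  f(x) = 3·ln(x + 1)   ⇒   f'(x) = 3/(x + 1)
  g(x) = sin(x)   ⇒   g'(x) = cos(x)
  lim(x→0) f'(x)/g'(x) = lim(x→0) (3/(x + 1))/(cos(x))
  = 3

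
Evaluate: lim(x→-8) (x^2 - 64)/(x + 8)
This is a standard limit.

Factor or rationalize the expression:
  lim(x→-8) (x^2 - 64)/(x + 8) = -16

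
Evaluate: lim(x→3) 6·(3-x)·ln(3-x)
This is a 0·∞ indeterminate form.

Rewrite 0·∞ as a quotient (0/0 or ∞/∞ form), then apply L'Hôpital's rule:
  lim(x→3) 6·(3-x)·ln(3-x) = 0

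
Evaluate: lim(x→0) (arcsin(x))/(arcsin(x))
This is a 0/0 indeterminate form.

Apply L'Hôpital's rule: differentiate numerator and denominator separately.
  f(x) = asin(x)   ⇒   f'(x) = 1/sqrt(1 - x^2)
  g(x) = asin(x)   ⇒   g'(x) = 1/sqrt(1 - x^2)
  lim(x→0) f'(x)/g'(x) = lim(x→0) (1/sqrt(1 - x^2))/(1/sqrt(1 - x^2))
  = 1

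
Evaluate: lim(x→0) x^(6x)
This is an exponential indeterminate form.

For exponential indeterminate forms, take the natural log:
  Let L = lim(x→0) x^(6x)
  Then ln(L) = lim(x→0) [exponent × ln(base)]
  Evaluate using L'Hôpital or standard limits, then exponentiate.
  L = 1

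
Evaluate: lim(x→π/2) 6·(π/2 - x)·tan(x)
This is a 0·∞ indeterminate form.

Rewrite 0·∞ as a quotient (0/0 or ∞/∞ form), then apply L'Hôpital's rule:
  lim(x→π/2) 6·(π/2 - x)·tan(x) = 6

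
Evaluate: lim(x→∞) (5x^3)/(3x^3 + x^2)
This is an ∞/∞ indeterminate form.

Apply L'Hôpital's rule: differentiate numerator and denominator separately.
  f(x) = 5·x^3   ⇒   f'(x) = 15·x^2
  g(x) = 3·x^3 + x^2   ⇒   g'(x) = 9·x^2 + 2·x
  lim(x→∞) f'(x)/g'(x) = lim(x→∞) (15·x^2)/(9·x^2 + 2·x)
  = 5/3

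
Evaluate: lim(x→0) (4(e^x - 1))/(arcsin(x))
This is a 0/0 indeterminate form.

Apply L'Hôpital's rule: differentiate numerator and denominator separately.
  f(x) = 4·e^(x) - 4   ⇒   f'(x) = 4·e^(x)
  g(x) = asin(x)   ⇒   g'(x) = 1/sqrt(1 - x^2)
  lim(x→0) f'(x)/g'(x) = lim(x→0) (4·e^(x))/(1/sqrt(1 - x^2))
  = 4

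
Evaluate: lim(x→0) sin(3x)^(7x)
This is an exponential indeterminate form.

For exponential indeterminate forms, take the natural log:
  Let L = lim(x→0) sin(3x)^(7x)
  Then ln(L) = lim(x→0) [exponent × ln(base)]
  Evaluate using L'Hôpital or standard limits, then exponentiate.
  L = 1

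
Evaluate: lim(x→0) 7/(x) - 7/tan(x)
This is an ∞-∞ indeterminate form.

Combine fractions or rationalize to convert ∞-∞ to 0/0 form:
  lim(x→0) 7/(x) - 7/tan(x) = 0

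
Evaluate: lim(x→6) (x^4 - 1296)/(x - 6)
This is a standard limit.

Factor or rationalize the expression:
  lim(x→6) (x^4 - 1296)/(x - 6) = 864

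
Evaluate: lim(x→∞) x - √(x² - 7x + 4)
This is an ∞-∞ indeterminate form.

Combine fractions or rationalize to convert ∞-∞ to 0/0 form:
  lim(x→∞) x - √(x² - 7x + 4) = 7/2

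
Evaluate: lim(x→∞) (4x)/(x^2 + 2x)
This is an ∞/∞ indeterminate form.

Apply L'Hôpital's rule: differentiate numerator and denominator separately.
  f(x) = 4·x   ⇒   f'(x) = 4
  g(x) = x^2 + 2·x   ⇒   g'(x) = 2·x + 2
  lim(x→∞) f'(x)/g'(x) = lim(x→∞) (4)/(2·x + 2)
  = 0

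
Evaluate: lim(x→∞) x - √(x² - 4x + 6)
This is an ∞-∞ indeterminate form.

Combine fractions or rationalize to convert ∞-∞ to 0/0 form:
  lim(x→∞) x - √(x² - 4x + 6) = 2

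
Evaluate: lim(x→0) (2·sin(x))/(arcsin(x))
This is a 0/0 indeterminate form.

Apply L'Hôpital's rule: differentiate numerator and denominator separately.
  f(x) = 2·sin(x)   ⇒   f'(x) = 2·cos(x)
  g(x) = asin(x)   ⇒   g'(x) = 1/sqrt(1 - x^2)
  lim(x→0) f'(x)/g'(x) = lim(x→0) (2·cos(x))/(1/sqrt(1 - x^2))
  = 2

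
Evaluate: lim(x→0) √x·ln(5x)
This is a 0·∞ indeterminate form.

Rewrite 0·∞ as a quotient (0/0 or ∞/∞ form), then apply L'Hôpital's rule:
  lim(x→0) √x·ln(5x) = 0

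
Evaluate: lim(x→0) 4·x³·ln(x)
This is a 0·∞ indeterminate form.

Rewrite 0·∞ as a quotient (0/0 or ∞/∞ form), then apply L'Hôpital's rule:
  lim(x→0) 4·x³·ln(x) = 0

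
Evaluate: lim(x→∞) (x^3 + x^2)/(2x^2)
This is an ∞/∞ indeterminate form.

Apply L'Hôpital's rule: differentiate numerator and denominator separately.
  f(x) = x^3 + x^2   ⇒   f'(x) = 3·x^2 + 2·x
  g(x) = 2·x^2   ⇒   g'(x) = 4·x
  lim(x→∞) f'(x)/g'(x) = lim(x→∞) (3·x^2 + 2·x)/(4·x)
  = ∞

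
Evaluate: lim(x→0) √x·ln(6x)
This is a 0·∞ indeterminate form.

Rewrite 0·∞ as a quotient (0/0 or ∞/∞ form), then apply L'Hôpital's rule:
  lim(x→0) √x·ln(6x) = 0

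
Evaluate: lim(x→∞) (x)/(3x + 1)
This is an ∞/∞ indeterminate form.

Apply L'Hôpital's rule: differentiate numerator and denominator separately.
  f(x) = x   ⇒   f'(x) = 1
  g(x) = 3·x + 1   ⇒   g'(x) = 3
  lim(x→∞) f'(x)/g'(x) = lim(x→∞) (1)/(3)
  = 1/3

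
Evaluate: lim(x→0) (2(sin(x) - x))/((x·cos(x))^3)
This is a 0/0 indeterminate form.

Apply L'Hôpital's rule: differentiate numerator and denominator separately.
  f(x) = -2·x + 2·sin(x)   ⇒   f'(x) = 2·cos(x) - 2
  g(x) = x^3·cos(x)^3   ⇒   g'(x) = -3·x^3·sin(x)·cos(x)^2 + 3·x^2·cos(x)^3
  lim(x→0) f'(x)/g'(x) = lim(x→0) (2·cos(x) - 2)/(-3·x^3·sin(x)·cos(x)^2 + 3·x^2·cos(x)^3)
  = -1/3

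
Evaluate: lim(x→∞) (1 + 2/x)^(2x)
This is an exponential indeterminate form.

For exponential indeterminate forms, take the natural log:
  Let L = lim(x→∞) (1 + 2/x)^(2x)
  Then ln(L) = lim(x→∞) [exponent × ln(base)]
  Evaluate using L'Hôpital or standard limits, then exponentiate.
  L = e^(4)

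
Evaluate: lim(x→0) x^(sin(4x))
This is an exponential indeterminate form.

For exponential indeterminate forms, take the natural log:
  Let L = lim(x→0) x^(sin(4x))
  Then ln(L) = lim(x→0) [exponent × ln(base)]
  Evaluate using L'Hôpital or standard limits, then exponentiate.
  L = 1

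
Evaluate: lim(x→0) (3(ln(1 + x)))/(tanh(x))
This is a 0/0 indeterminate form.

Apply L'Hôpital's rule: differentiate numerator and denominator separately.
  f(x) = 3·ln(x + 1)   ⇒   f'(x) = 3/(x + 1)
  g(x) = tanh(x)   ⇒   g'(x) = 1 - tanh(x)^2
  lim(x→0) f'(x)/g'(x) = lim(x→0) (3/(x + 1))/(1 - tanh(x)^2)
  = 3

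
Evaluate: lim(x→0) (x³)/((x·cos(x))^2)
This is a 0/0 indeterminate form.

Apply L'Hôpital's rule: differentiate numerator and denominator separately.
  f(x) = x^3   ⇒   f'(x) = 3·x^2
  g(x) = x^2·cos(x)^2   ⇒   g'(x) = -2·x^2·sin(x)·cos(x) + 2·x·cos(x)^2
  lim(x→0) f'(x)/g'(x) = lim(x→0) (3·x^2)/(-2·x^2·sin(x)·cos(x) + 2·x·cos(x)^2)
  = 0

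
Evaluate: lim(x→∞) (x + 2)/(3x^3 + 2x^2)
This is an ∞/∞ indeterminate form.

Apply L'Hôpital's rule: differentiate numerator and denominator separately.
  f(x) = x + 2   ⇒   f'(x) = 1
  g(x) = 3·x^3 + 2·x^2   ⇒   g'(x) = 9·x^2 + 4·x
  lim(x→∞) f'(x)/g'(x) = lim(x→∞) (1)/(9·x^2 + 4·x)
  = 0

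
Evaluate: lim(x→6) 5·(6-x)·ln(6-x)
This is a 0·∞ indeterminate form.

Rewrite 0·∞ as a quotient (0/0 or ∞/∞ form), then apply L'Hôpital's rule:
  lim(x→6) 5·(6-x)·ln(6-x) = 0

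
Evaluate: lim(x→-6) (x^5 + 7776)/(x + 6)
This is a standard limit.

Factor or rationalize the expression:
  lim(x→-6) (x^5 + 7776)/(x + 6) = 6480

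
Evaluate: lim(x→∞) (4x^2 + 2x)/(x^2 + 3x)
This is an ∞/∞ indeterminate form.

Apply L'Hôpital's rule: differentiate numerator and denominator separately.
  f(x) = 4·x^2 + 2·x   ⇒   f'(x) = 8·x + 2
  g(x) = x^2 + 3·x   ⇒   g'(x) = 2·x + 3
  lim(x→∞) f'(x)/g'(x) = lim(x→∞) (8·x + 2)/(2·x + 3)
  = 4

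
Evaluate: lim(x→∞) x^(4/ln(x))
This is an exponential indeterminate form.

For exponential indeterminate forms, take the natural log:
  Let L = lim(x→∞) x^(4/ln(x))
  Then ln(L) = lim(x→∞) [exponent × ln(base)]
  Evaluate using L'Hôpital or standard limits, then exponentiate.
  L = e^(4)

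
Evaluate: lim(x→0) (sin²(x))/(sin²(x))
This is a 0/0 indeterminate form.

Apply L'Hôpital's rule: differentiate numerator and denominator separately.
  f(x) = sin(x)^2   ⇒   f'(x) = 2·sin(x)·cos(x)
  g(x) = sin(x)^2   ⇒   g'(x) = 2·sin(x)·cos(x)
  lim(x→0) f'(x)/g'(x) = lim(x→0) (2·sin(x)·cos(x))/(2·sin(x)·cos(x))
  = 1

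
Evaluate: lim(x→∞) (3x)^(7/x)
This is an exponential indeterminate form.

For exponential indeterminate forms, take the natural log:
  Let L = lim(x→∞) (3x)^(7/x)
  Then ln(L) = lim(x→∞) [exponent × ln(base)]
  Evaluate using L'Hôpital or standard limits, then exponentiate.
  L = 1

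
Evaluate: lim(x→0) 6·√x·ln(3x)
This is a 0·∞ indeterminate form.

Rewrite 0·∞ as a quotient (0/0 or ∞/∞ form), then apply L'Hôpital's rule:
  lim(x→0) 6·√x·ln(3x) = 0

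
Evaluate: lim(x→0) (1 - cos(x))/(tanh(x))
This is a 0/0 indeterminate form.

Apply L'Hôpital's rule: differentiate numerator and denominator separately.
  f(x) = 1 - cos(x)   ⇒   f'(x) = sin(x)
  g(x) = tanh(x)   ⇒   g'(x) = 1 - tanh(x)^2
  lim(x→0) f'(x)/g'(x) = lim(x→0) (sin(x))/(1 - tanh(x)^2)
  = 0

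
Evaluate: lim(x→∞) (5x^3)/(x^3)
This is an ∞/∞ indeterminate form.

Apply L'Hôpital's rule: differentiate numerator and denominator separately.
  f(x) = 5·x^3   ⇒   f'(x) = 15·x^2
  g(x) = x^3   ⇒   g'(x) = 3·x^2
  lim(x→∞) f'(x)/g'(x) = lim(x→∞) (15·x^2)/(3·x^2)
  = 5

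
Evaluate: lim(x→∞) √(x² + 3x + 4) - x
This is an ∞-∞ indeterminate form.

Combine fractions or rationalize to convert ∞-∞ to 0/0 form:
  lim(x→∞) √(x² + 3x + 4) - x = 3/2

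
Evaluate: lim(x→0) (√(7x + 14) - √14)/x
This is a standard limit.

Factor or rationalize the expression:
  lim(x→0) (√(7x + 14) - √14)/x = sqrt(14)/4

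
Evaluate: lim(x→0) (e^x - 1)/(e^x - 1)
This is a 0/0 indeterminate form.

Apply L'Hôpital's rule: differentiate numerator and denominator separately.
  f(x) = e^(x) - 1   ⇒   f'(x) = e^(x)
  g(x) = e^(x) - 1   ⇒   g'(x) = e^(x)
  lim(x→0) f'(x)/g'(x) = lim(x→0) (e^(x))/(e^(x))
  = 1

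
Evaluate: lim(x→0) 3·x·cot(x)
This is a 0·∞ indeterminate form.

Rewrite 0·∞ as a quotient (0/0 or ∞/∞ form), then apply L'Hôpital's rule:
  lim(x→0) 3·x·cot(x) = 3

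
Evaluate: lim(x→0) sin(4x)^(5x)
This is an exponential indeterminate form.

For exponential indeterminate forms, take the natural log:
  Let L = lim(x→0) sin(4x)^(5x)
  Then ln(L) = lim(x→0) [exponent × ln(base)]
  Evaluate using L'Hôpital or standard limits, then exponentiate.
  L = 1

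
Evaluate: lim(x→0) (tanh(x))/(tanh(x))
This is a 0/0 indeterminate form.

Apply L'Hôpital's rule: differentiate numerator and denominator separately.
  f(x) = tanh(x)   ⇒   f'(x) = 1 - tanh(x)^2
  g(x) = tanh(x)   ⇒   g'(x) = 1 - tanh(x)^2
  lim(x→0) f'(x)/g'(x) = lim(x→0) (1 - tanh(x)^2)/(1 - tanh(x)^2)
  = 1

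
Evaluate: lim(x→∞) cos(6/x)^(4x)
This is an exponential indeterminate form.

For exponential indeterminate forms, take the natural log:
  Let L = lim(x→∞) cos(6/x)^(4x)
  Then ln(L) = lim(x→∞) [exponent × ln(base)]
  Evaluate using L'Hôpital or standard limits, then exponentiate.
  L = 1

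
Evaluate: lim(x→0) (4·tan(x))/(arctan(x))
This is a 0/0 indeterminate form.

Apply L'Hôpital's rule: differentiate numerator and denominator separately.
  f(x) = 4·tan(x)   ⇒   f'(x) = 4·tan(x)^2 + 4
  g(x) = atan(x)   ⇒   g'(x) = 1/(x^2 + 1)
  lim(x→0) f'(x)/g'(x) = lim(x→0) (4·tan(x)^2 + 4)/(1/(x^2 + 1))
  = 4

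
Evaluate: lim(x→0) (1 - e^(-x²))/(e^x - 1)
This is a 0/0 indeterminate form.

Apply L'Hôpital's rule: differentiate numerator and denominator separately.
  f(x) = 1 - e^(-x^2)   ⇒   f'(x) = 2·x·e^(-x^2)
  g(x) = e^(x) - 1   ⇒   g'(x) = e^(x)
  lim(x→0) f'(x)/g'(x) = lim(x→0) (2·x·e^(-x^2))/(e^(x))
  = 0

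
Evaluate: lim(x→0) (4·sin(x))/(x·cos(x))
This is a 0/0 indeterminate form.

Apply L'Hôpital's rule: differentiate numerator and denominator separately.
  f(x) = 4·sin(x)   ⇒   f'(x) = 4·cos(x)
  g(x) = x·cos(x)   ⇒   g'(x) = -x·sin(x) + cos(x)
  lim(x→0) f'(x)/g'(x) = lim(x→0) (4·cos(x))/(-x·sin(x) + cos(x))
  = 4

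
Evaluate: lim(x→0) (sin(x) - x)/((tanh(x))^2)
This is a 0/0 indeterminate form.

Apply L'Hôpital's rule: differentiate numerator and denominator separately.
  f(x) = -x + sin(x)   ⇒   f'(x) = cos(x) - 1
  g(x) = tanh(x)^2   ⇒   g'(x) = (2 - 2·tanh(x)^2)·tanh(x)
  lim(x→0) f'(x)/g'(x) = lim(x→0) (cos(x) - 1)/((2 - 2·tanh(x)^2)·tanh(x))
  = 0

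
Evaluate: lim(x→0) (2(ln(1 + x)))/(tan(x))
This is a 0/0 indeterminate form.

Apply L'Hôpital's rule: differentiate numerator and denominator separately.
  f(x) = 2·ln(x + 1)   ⇒   f'(x) = 2/(x + 1)
  g(x) = tan(x)   ⇒   g'(x) = tan(x)^2 + 1
  lim(x→0) f'(x)/g'(x) = lim(x→0) (2/(x + 1))/(tan(x)^2 + 1)
  = 2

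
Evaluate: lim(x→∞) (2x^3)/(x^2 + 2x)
This is an ∞/∞ indeterminate form.

Apply L'Hôpital's rule: differentiate numerator and denominator separately.
  f(x) = 2·x^3   ⇒   f'(x) = 6·x^2
  g(x) = x^2 + 2·x   ⇒   g'(x) = 2·x + 2
  lim(x→∞) f'(x)/g'(x) = lim(x→∞) (6·x^2)/(2·x + 2)
  = ∞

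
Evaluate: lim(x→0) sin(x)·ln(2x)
This is a 0·∞ indeterminate form.

Rewrite 0·∞ as a quotient (0/0 or ∞/∞ form), then apply L'Hôpital's rule:
  lim(x→0) sin(x)·ln(2x) = 0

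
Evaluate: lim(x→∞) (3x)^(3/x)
This is an exponential indeterminate form.

For exponential indeterminate forms, take the natural log:
  Let L = lim(x→∞) (3x)^(3/x)
  Then ln(L) = lim(x→∞) [exponent × ln(base)]
  Evaluate using L'Hôpital or standard limits, then exponentiate.
  L = 1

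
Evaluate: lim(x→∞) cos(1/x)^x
This is an exponential indeterminate form.

For exponential indeterminate forms, take the natural log:
  Let L = lim(x→∞) cos(1/x)^x
  Then ln(L) = lim(x→∞) [exponent × ln(base)]
  Evaluate using L'Hôpital or standard limits, then exponentiate.
  L = 1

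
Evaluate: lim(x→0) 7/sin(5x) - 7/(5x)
This is an ∞-∞ indeterminate form.

Combine fractions or rationalize to convert ∞-∞ to 0/0 form:
  lim(x→0) 7/sin(5x) - 7/(5x) = 0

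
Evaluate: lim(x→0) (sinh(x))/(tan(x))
This is a 0/0 indeterminate form.

Apply L'Hôpital's rule: differentiate numerator and denominator separately.
  f(x) = sinh(x)   ⇒   f'(x) = cosh(x)
  g(x) = tan(x)   ⇒   g'(x) = tan(x)^2 + 1
  lim(x→0) f'(x)/g'(x) = lim(x→0) (cosh(x))/(tan(x)^2 + 1)
  = 1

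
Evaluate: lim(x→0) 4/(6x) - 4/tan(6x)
This is an ∞-∞ indeterminate form.

Combine fractions or rationalize to convert ∞-∞ to 0/0 form:
  lim(x→0) 4/(6x) - 4/tan(6x) = 0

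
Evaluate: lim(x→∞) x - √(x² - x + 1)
This is an ∞-∞ indeterminate form.

Combine fractions or rationalize to convert ∞-∞ to 0/0 form:
  lim(x→∞) x - √(x² - x + 1) = 1/2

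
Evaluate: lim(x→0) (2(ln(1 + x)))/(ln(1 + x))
This is a 0/0 indeterminate form.

Apply L'Hôpital's rule: differentiate numerator and denominator separately.
  f(x) = 2·ln(x + 1)   ⇒   f'(x) = 2/(x + 1)
  g(x) = ln(x + 1)   ⇒   g'(x) = 1/(x + 1)
  lim(x→0) f'(x)/g'(x) = lim(x→0) (2/(x + 1))/(1/(x + 1))
  = 2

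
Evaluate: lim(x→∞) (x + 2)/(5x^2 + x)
This is an ∞/∞ indeterminate form.

Apply L'Hôpital's rule: differentiate numerator and denominator separately.
  f(x) = x + 2   ⇒   f'(x) = 1
  g(x) = 5·x^2 + x   ⇒   g'(x) = 10·x + 1
  lim(x→∞) f'(x)/g'(x) = lim(x→∞) (1)/(10·x + 1)
  = 0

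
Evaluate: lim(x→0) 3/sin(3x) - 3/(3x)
This is an ∞-∞ indeterminate form.

Combine fractions or rationalize to convert ∞-∞ to 0/0 form:
  lim(x→0) 3/sin(3x) - 3/(3x) = 0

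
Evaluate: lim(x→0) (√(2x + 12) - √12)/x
This is a standard limit.

Factor or rationalize the expression:
  lim(x→0) (√(2x + 12) - √12)/x = sqrt(3)/6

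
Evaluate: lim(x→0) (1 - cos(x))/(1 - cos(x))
This is a 0/0 indeterminate form.

Apply L'Hôpital's rule: differentiate numerator and denominator separately.
  f(x) = 1 - cos(x)   ⇒   f'(x) = sin(x)
  g(x) = 1 - cos(x)   ⇒   g'(x) = sin(x)
  lim(x→0) f'(x)/g'(x) = lim(x→0) (sin(x))/(sin(x))
  = 1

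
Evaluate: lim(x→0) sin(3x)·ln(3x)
This is a 0·∞ indeterminate form.

Rewrite 0·∞ as a quotient (0/0 or ∞/∞ form), then apply L'Hôpital's rule:
  lim(x→0) sin(3x)·ln(3x) = 0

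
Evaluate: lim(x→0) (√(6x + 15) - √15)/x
This is a standard limit.

Factor or rationalize the expression:
  lim(x→0) (√(6x + 15) - √15)/x = sqrt(15)/5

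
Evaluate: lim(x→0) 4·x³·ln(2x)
This is a 0·∞ indeterminate form.

Rewrite 0·∞ as a quotient (0/0 or ∞/∞ form), then apply L'Hôpital's rule:
  lim(x→0) 4·x³·ln(2x) = 0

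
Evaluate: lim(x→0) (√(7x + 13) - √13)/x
This is a standard limit.

Factor or rationalize the expression:
  lim(x→0) (√(7x + 13) - √13)/x = 7·sqrt(13)/26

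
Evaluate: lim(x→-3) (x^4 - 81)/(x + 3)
This is a standard limit.

Factor or rationalize the expression:
  lim(x→-3) (x^4 - 81)/(x + 3) = -108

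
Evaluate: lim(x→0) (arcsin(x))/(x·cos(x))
This is a 0/0 indeterminate form.

Apply L'Hôpital's rule: differentiate numerator and denominator separately.
  f(x) = asin(x)   ⇒   f'(x) = 1/sqrt(1 - x^2)
  g(x) = x·cos(x)   ⇒   g'(x) = -x·sin(x) + cos(x)
  lim(x→0) f'(x)/g'(x) = lim(x→0) (1/sqrt(1 - x^2))/(-x·sin(x) + cos(x))
  = 1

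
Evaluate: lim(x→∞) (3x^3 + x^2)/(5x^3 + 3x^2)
This is an ∞/∞ indeterminate form.

Apply L'Hôpital's rule: differentiate numerator and denominator separately.
  f(x) = 3·x^3 + x^2   ⇒   f'(x) = 9·x^2 + 2·x
  g(x) = 5·x^3 + 3·x^2   ⇒   g'(x) = 15·x^2 + 6·x
  lim(x→∞) f'(x)/g'(x) = lim(x→∞) (9·x^2 + 2·x)/(15·x^2 + 6·x)
  = 3/5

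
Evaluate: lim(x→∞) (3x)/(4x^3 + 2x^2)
This is an ∞/∞ indeterminate form.

Apply L'Hôpital's rule: differentiate numerator and denominator separately.
  f(x) = 3·x   ⇒   f'(x) = 3
  g(x) = 4·x^3 + 2·x^2   ⇒   g'(x) = 12·x^2 + 4·x
  lim(x→∞) f'(x)/g'(x) = lim(x→∞) (3)/(12·x^2 + 4·x)
  = 0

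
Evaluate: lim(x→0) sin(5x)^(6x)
This is an exponential indeterminate form.

For exponential indeterminate forms, take the natural log:
  Let L = lim(x→0) sin(5x)^(6x)
  Then ln(L) = lim(x→0) [exponent × ln(base)]
  Evaluate using L'Hôpital or standard limits, then exponentiate.
  L = 1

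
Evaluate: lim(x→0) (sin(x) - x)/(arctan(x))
This is a 0/0 indeterminate form.

Apply L'Hôpital's rule: differentiate numerator and denominator separately.
  f(x) = -x + sin(x)   ⇒   f'(x) = cos(x) - 1
  g(x) = atan(x)   ⇒   g'(x) = 1/(x^2 + 1)
  lim(x→0) f'(x)/g'(x) = lim(x→0) (cos(x) - 1)/(1/(x^2 + 1))
  = 0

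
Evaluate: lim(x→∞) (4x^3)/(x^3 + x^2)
This is an ∞/∞ indeterminate form.

Apply L'Hôpital's rule: differentiate numerator and denominator separately.
  f(x) = 4·x^3   ⇒   f'(x) = 12·x^2
  g(x) = x^3 + x^2   ⇒   g'(x) = 3·x^2 + 2·x
  lim(x→∞) f'(x)/g'(x) = lim(x→∞) (12·x^2)/(3·x^2 + 2·x)
  = 4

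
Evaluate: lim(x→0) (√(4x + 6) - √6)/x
This is a standard limit.

Factor or rationalize the expression:
  lim(x→0) (√(4x + 6) - √6)/x = sqrt(6)/3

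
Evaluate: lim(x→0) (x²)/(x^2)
This is a 0/0 indeterminate form.

Apply L'Hôpital's rule: differentiate numerator and denominator separately.
  f(x) = x^2   ⇒   f'(x) = 2·x
  g(x) = x^2   ⇒   g'(x) = 2·x
  lim(x→0) f'(x)/g'(x) = lim(x→0) (2·x)/(2·x)
  = 1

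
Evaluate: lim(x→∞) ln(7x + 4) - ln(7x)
This is an ∞-∞ indeterminate form.

Combine fractions or rationalize to convert ∞-∞ to 0/0 form:
  lim(x→∞) ln(7x + 4) - ln(7x) = 0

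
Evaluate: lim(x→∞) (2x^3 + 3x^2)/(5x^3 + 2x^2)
This is an ∞/∞ indeterminate form.

Apply L'Hôpital's rule: differentiate numerator and denominator separately.
  f(x) = 2·x^3 + 3·x^2   ⇒   f'(x) = 6·x^2 + 6·x
  g(x) = 5·x^3 + 2·x^2   ⇒   g'(x) = 15·x^2 + 4·x
  lim(x→∞) f'(x)/g'(x) = lim(x→∞) (6·x^2 + 6·x)/(15·x^2 + 4·x)
  = 2/5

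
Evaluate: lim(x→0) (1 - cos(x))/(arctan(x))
This is a 0/0 indeterminate form.

Apply L'Hôpital's rule: differentiate numerator and denominator separately.
  f(x) = 1 - cos(x)   ⇒   f'(x) = sin(x)
  g(x) = atan(x)   ⇒   g'(x) = 1/(x^2 + 1)
  lim(x→0) f'(x)/g'(x) = lim(x→0) (sin(x))/(1/(x^2 + 1))
  = 0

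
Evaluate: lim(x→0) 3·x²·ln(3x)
This is a 0·∞ indeterminate form.

Rewrite 0·∞ as a quotient (0/0 or ∞/∞ form), then apply L'Hôpital's rule:
  lim(x→0) 3·x²·ln(3x) = 0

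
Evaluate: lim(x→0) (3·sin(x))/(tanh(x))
This is a 0/0 indeterminate form.

Apply L'Hôpital's rule: differentiate numerator and denominator separately.
  f(x) = 3·sin(x)   ⇒   f'(x) = 3·cos(x)
  g(x) = tanh(x)   ⇒   g'(x) = 1 - tanh(x)^2
  lim(x→0) f'(x)/g'(x) = lim(x→0) (3·cos(x))/(1 - tanh(x)^2)
  = 3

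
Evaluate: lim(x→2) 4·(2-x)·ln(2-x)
This is a 0·∞ indeterminate form.

Rewrite 0·∞ as a quotient (0/0 or ∞/∞ form), then apply L'Hôpital's rule:
  lim(x→2) 4·(2-x)·ln(2-x) = 0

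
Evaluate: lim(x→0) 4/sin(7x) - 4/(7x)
This is an ∞-∞ indeterminate form.

Combine fractions or rationalize to convert ∞-∞ to 0/0 form:
  lim(x→0) 4/sin(7x) - 4/(7x) = 0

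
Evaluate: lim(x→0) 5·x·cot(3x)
This is a 0·∞ indeterminate form.

Rewrite 0·∞ as a quotient (0/0 or ∞/∞ form), then apply L'Hôpital's rule:
  lim(x→0) 5·x·cot(3x) = 5/3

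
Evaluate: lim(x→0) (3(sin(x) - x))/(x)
This is a 0/0 indeterminate form.

Apply L'Hôpital's rule: differentiate numerator and denominator separately.
  f(x) = -3·x + 3·sin(x)   ⇒   f'(x) = 3·cos(x) - 3
  g(x) = x   ⇒   g'(x) = 1
  lim(x→0) f'(x)/g'(x) = lim(x→0) (3·cos(x) - 3)/(1)
  = 0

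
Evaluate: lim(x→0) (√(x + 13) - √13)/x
This is a standard limit.

Factor or rationalize the expression:
  lim(x→0) (√(x + 13) - √13)/x = sqrt(13)/26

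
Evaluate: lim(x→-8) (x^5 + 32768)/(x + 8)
This is a standard limit.

Factor or rationalize the expression:
  lim(x→-8) (x^5 + 32768)/(x + 8) = 20480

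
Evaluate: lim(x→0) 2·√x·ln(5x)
This is a 0·∞ indeterminate form.

Rewrite 0·∞ as a quotient (0/0 or ∞/∞ form), then apply L'Hôpital's rule:
  lim(x→0) 2·√x·ln(5x) = 0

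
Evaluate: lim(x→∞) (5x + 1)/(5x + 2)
This is an ∞/∞ indeterminate form.

Apply L'Hôpital's rule: differentiate numerator and denominator separately.
  f(x) = 5·x + 1   ⇒   f'(x) = 5
  g(x) = 5·x + 2   ⇒   g'(x) = 5
  lim(x→∞) f'(x)/g'(x) = lim(x→∞) (5)/(5)
  = 1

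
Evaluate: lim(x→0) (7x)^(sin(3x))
This is an exponential indeterminate form.

For exponential indeterminate forms, take the natural log:
  Let L = lim(x→0) (7x)^(sin(3x))
  Then ln(L) = lim(x→0) [exponent × ln(base)]
  Evaluate using L'Hôpital or standard limits, then exponentiate.
  L = 1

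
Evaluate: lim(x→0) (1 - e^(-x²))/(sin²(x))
This is a 0/0 indeterminate form.

Apply L'Hôpital's rule: differentiate numerator and denominator separately.
  f(x) = 1 - e^(-x^2)   ⇒   f'(x) = 2·x·e^(-x^2)
  g(x) = sin(x)^2   ⇒   g'(x) = 2·sin(x)·cos(x)
  lim(x→0) f'(x)/g'(x) = lim(x→0) (2·x·e^(-x^2))/(2·sin(x)·cos(x))
  = 1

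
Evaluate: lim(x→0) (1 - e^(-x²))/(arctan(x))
This is a 0/0 indeterminate form.

Apply L'Hôpital's rule: differentiate numerator and denominator separately.
  f(x) = 1 - e^(-x^2)   ⇒   f'(x) = 2·x·e^(-x^2)
  g(x) = atan(x)   ⇒   g'(x) = 1/(x^2 + 1)
  lim(x→0) f'(x)/g'(x) = lim(x→0) (2·x·e^(-x^2))/(1/(x^2 + 1))
  = 0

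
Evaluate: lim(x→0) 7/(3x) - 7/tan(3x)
This is an ∞-∞ indeterminate form.

Combine fractions or rationalize to convert ∞-∞ to 0/0 form:
  lim(x→0) 7/(3x) - 7/tan(3x) = 0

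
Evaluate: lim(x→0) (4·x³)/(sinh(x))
This is a 0/0 indeterminate form.

Apply L'Hôpital's rule: differentiate numerator and denominator separately.
  f(x) = 4·x^3   ⇒   f'(x) = 12·x^2
  g(x) = sinh(x)   ⇒   g'(x) = cosh(x)
  lim(x→0) f'(x)/g'(x) = lim(x→0) (12·x^2)/(cosh(x))
  = 0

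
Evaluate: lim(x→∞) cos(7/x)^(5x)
This is an exponential indeterminate form.

For exponential indeterminate forms, take the natural log:
  Let L = lim(x→∞) cos(7/x)^(5x)
  Then ln(L) = lim(x→∞) [exponent × ln(base)]
  Evaluate using L'Hôpital or standard limits, then exponentiate.
  L = 1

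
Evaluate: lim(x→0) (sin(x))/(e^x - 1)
This is a 0/0 indeterminate form.

Apply L'Hôpital's rule: differentiate numerator and denominator separately.
  f(x) = sin(x)   ⇒   f'(x) = cos(x)
  g(x) = e^(x) - 1   ⇒   g'(x) = e^(x)
  lim(x→0) f'(x)/g'(x) = lim(x→0) (cos(x))/(e^(x))
  = 1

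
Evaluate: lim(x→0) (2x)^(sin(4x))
This is an exponential indeterminate form.

For exponential indeterminate forms, take the natural log:
  Let L = lim(x→0) (2x)^(sin(4x))
  Then ln(L) = lim(x→0) [exponent × ln(base)]
  Evaluate using L'Hôpital or standard limits, then exponentiate.
  L = 1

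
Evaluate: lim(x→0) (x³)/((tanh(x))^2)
This is a 0/0 indeterminate form.

Apply L'Hôpital's rule: differentiate numerator and denominator separately.
  f(x) = x^3   ⇒   f'(x) = 3·x^2
  g(x) = tanh(x)^2   ⇒   g'(x) = (2 - 2·tanh(x)^2)·tanh(x)
  lim(x→0) f'(x)/g'(x) = lim(x→0) (3·x^2)/((2 - 2·tanh(x)^2)·tanh(x))
  = 0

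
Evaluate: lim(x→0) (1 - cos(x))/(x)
This is a 0/0 indeterminate form.

Apply L'Hôpital's rule: differentiate numerator and denominator separately.
  f(x) = 1 - cos(x)   ⇒   f'(x) = sin(x)
  g(x) = x   ⇒   g'(x) = 1
  lim(x→0) f'(x)/g'(x) = lim(x→0) (sin(x))/(1)
  = 0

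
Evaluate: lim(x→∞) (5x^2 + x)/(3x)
This is an ∞/∞ indeterminate form.

Apply L'Hôpital's rule: differentiate numerator and denominator separately.
  f(x) = 5·x^2 + x   ⇒   f'(x) = 10·x + 1
  g(x) = 3·x   ⇒   g'(x) = 3
  lim(x→∞) f'(x)/g'(x) = lim(x→∞) (10·x + 1)/(3)
  = ∞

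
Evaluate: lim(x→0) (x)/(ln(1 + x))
This is a 0/0 indeterminate form.

Apply L'Hôpital's rule: differentiate numerator and denominator separately.
  f(x) = x   ⇒   f'(x) = 1
  g(x) = ln(x + 1)   ⇒   g'(x) = 1/(x + 1)
  lim(x→0) f'(x)/g'(x) = lim(x→0) (1)/(1/(x + 1))
  = 1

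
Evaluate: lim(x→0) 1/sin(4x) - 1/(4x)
This is an ∞-∞ indeterminate form.

Combine fractions or rationalize to convert ∞-∞ to 0/0 form:
  lim(x→0) 1/sin(4x) - 1/(4x) = 0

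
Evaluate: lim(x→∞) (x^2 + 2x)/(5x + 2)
This is an ∞/∞ indeterminate form.

Apply L'Hôpital's rule: differentiate numerator and denominator separately.
  f(x) = x^2 + 2·x   ⇒   f'(x) = 2·x + 2
  g(x) = 5·x + 2   ⇒   g'(x) = 5
  lim(x→∞) f'(x)/g'(x) = lim(x→∞) (2·x + 2)/(5)
  = ∞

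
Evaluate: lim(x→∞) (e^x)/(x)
This is an ∞/∞ indeterminate form.

Apply L'Hôpital's rule: differentiate numerator and denominator separately.
  f(x) = e^(x)   ⇒   f'(x) = e^(x)
  g(x) = x   ⇒   g'(x) = 1
  lim(x→∞) f'(x)/g'(x) = lim(x→∞) (e^(x))/(1)
  = ∞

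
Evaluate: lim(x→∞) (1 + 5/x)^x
This is an exponential indeterminate form.

For exponential indeterminate forms, take the natural log:
  Let L = lim(x→∞) (1 + 5/x)^x
  Then ln(L) = lim(x→∞) [exponent × ln(base)]
  Evaluate using L'Hôpital or standard limits, then exponentiate.
  L = e^(5)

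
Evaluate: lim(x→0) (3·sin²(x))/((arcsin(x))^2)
This is a 0/0 indeterminate form.

Apply L'Hôpital's rule: differentiate numerator and denominator separately.
  f(x) = 3·sin(x)^2   ⇒   f'(x) = 6·sin(x)·cos(x)
  g(x) = asin(x)^2   ⇒   g'(x) = 2·asin(x)/sqrt(1 - x^2)
  lim(x→0) f'(x)/g'(x) = lim(x→0) (6·sin(x)·cos(x))/(2·asin(x)/sqrt(1 - x^2))
  = 3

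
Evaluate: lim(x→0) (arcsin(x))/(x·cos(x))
This is a 0/0 indeterminate form.

Apply L'Hôpital's rule: differentiate numerator and denominator separately.
  f(x) = asin(x)   ⇒   f'(x) = 1/sqrt(1 - x^2)
  g(x) = x·cos(x)   ⇒   g'(x) = -x·sin(x) + cos(x)
  lim(x→0) f'(x)/g'(x) = lim(x→0) (1/sqrt(1 - x^2))/(-x·sin(x) + cos(x))
  = 1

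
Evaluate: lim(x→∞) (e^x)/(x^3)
This is an ∞/∞ indeterminate form.

Apply L'Hôpital's rule: differentiate numerator and denominator separately.
  f(x) = e^(x)   ⇒   f'(x) = e^(x)
  g(x) = x^3   ⇒   g'(x) = 3·x^2
  lim(x→∞) f'(x)/g'(x) = lim(x→∞) (e^(x))/(3·x^2)
  = ∞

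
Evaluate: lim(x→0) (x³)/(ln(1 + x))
This is a 0/0 indeterminate form.

Apply L'Hôpital's rule: differentiate numerator and denominator separately.
  f(x) = x^3   ⇒   f'(x) = 3·x^2
  g(x) = ln(x + 1)   ⇒   g'(x) = 1/(x + 1)
  lim(x→0) f'(x)/g'(x) = lim(x→0) (3·x^2)/(1/(x + 1))
  = 0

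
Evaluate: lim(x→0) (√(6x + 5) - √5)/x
This is a standard limit.

Factor or rationalize the expression:
  lim(x→0) (√(6x + 5) - √5)/x = 3·sqrt(5)/5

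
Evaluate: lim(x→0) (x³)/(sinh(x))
This is a 0/0 indeterminate form.

Apply L'Hôpital's rule: differentiate numerator and denominator separately.
  f(x) = x^3   ⇒   f'(x) = 3·x^2
  g(x) = sinh(x)   ⇒   g'(x) = cosh(x)
  lim(x→0) f'(x)/g'(x) = lim(x→0) (3·x^2)/(cosh(x))
  = 0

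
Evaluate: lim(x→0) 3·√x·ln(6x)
This is a 0·∞ indeterminate form.

Rewrite 0·∞ as a quotient (0/0 or ∞/∞ form), then apply L'Hôpital's rule:
  lim(x→0) 3·√x·ln(6x) = 0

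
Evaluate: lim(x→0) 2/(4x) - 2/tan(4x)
This is an ∞-∞ indeterminate form.

Combine fractions or rationalize to convert ∞-∞ to 0/0 form:
  lim(x→0) 2/(4x) - 2/tan(4x) = 0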